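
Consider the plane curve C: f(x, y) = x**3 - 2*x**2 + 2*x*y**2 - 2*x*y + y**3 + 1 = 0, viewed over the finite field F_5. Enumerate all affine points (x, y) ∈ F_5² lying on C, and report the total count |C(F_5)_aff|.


Affine F_5-points: {(0, 4), (1, 0), (3, 0), (3, 2)}; count = 4.

For each of the 25 pairs (x, y) ∈ F_5², evaluate f(x, y) mod 5. Record the zeros.
  x = 0: [0↦1, 1↦2, 2↦4, 3↦3, 4↦0]  zeros at y ∈ {4}
  x = 1: [0↦0, 1↦1, 2↦2, 3↦4, 4↦3]  zeros at y ∈ {0}
  x = 2: [0↦1, 1↦2, 2↦2, 3↦2, 4↦3]  zeros at y ∈ ∅
  x = 3: [0↦0, 1↦1, 2↦0, 3↦3, 4↦1]  zeros at y ∈ {0, 2}
  x = 4: [0↦3, 1↦4, 2↦2, 3↦3, 4↦3]  zeros at y ∈ ∅
Collecting zeros: affine points = {(0, 4), (1, 0), (3, 0), (3, 2)}.
Total count |C(F_5)_aff| = 4.


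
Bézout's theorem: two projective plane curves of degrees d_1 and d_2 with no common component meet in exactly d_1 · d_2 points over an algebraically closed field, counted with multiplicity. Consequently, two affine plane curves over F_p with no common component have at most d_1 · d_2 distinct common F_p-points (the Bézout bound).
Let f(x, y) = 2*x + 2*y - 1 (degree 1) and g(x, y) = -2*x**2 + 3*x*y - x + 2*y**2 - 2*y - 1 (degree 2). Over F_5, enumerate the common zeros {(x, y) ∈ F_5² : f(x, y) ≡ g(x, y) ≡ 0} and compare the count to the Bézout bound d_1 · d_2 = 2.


Common zeros: {(2, 1), (4, 4)}; count = 2; Bézout bound = 2.

deg(f) = 1, deg(g) = 2, so Bézout bound = 2.
Scan x ∈ F_5. For each x, list the y ∈ F_5 with f(x, y) ≡ 0 and those with g(x, y) ≡ 0 (mod 5); the common zeros in that column are the intersection.
  x = 0: f ≡ 0 at y ∈ {3}; g ≡ 0 at y ∈ ∅; common: ∅.
  x = 1: f ≡ 0 at y ∈ {2}; g ≡ 0 at y ∈ ∅; common: ∅.
  x = 2: f ≡ 0 at y ∈ {1}; g ≡ 0 at y ∈ {1, 2}; common: {1}.
  x = 3: f ≡ 0 at y ∈ {0}; g ≡ 0 at y ∈ {2}; common: ∅.
  x = 4: f ≡ 0 at y ∈ {4}; g ≡ 0 at y ∈ {1, 4}; common: {4}.
Collecting: common zeros = {(2, 1), (4, 4)}, so the count is 2.
Comparison with the Bézout bound: 2 ≤ 2 = deg(f)·deg(g), as expected for curves with no common component (the bound is attained).


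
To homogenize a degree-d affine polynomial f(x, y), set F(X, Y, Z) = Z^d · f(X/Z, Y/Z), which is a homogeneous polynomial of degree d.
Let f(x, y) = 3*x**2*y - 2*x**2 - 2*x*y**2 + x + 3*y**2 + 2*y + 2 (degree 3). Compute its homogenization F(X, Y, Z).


F(X, Y, Z) = 3*X**2*Y - 2*X**2*Z - 2*X*Y**2 + X*Z**2 + 3*Y**2*Z + 2*Y*Z**2 + 2*Z**3

deg(f) = 3.
Substitute x = X/Z, y = Y/Z into f, then multiply by Z^3.
  monomial 3·x^2·y^1 ↦ 3·X^2·Y^1·Z^0.
  monomial -2·x^2·y^0 ↦ -2·X^2·Y^0·Z^1.
  monomial -2·x^1·y^2 ↦ -2·X^1·Y^2·Z^0.
  monomial 1·x^1·y^0 ↦ 1·X^1·Y^0·Z^2.
  monomial 3·x^0·y^2 ↦ 3·X^0·Y^2·Z^1.
  monomial 2·x^0·y^1 ↦ 2·X^0·Y^1·Z^2.
  monomial 2·x^0·y^0 ↦ 2·X^0·Y^0·Z^3.
Collecting: F(X, Y, Z) = 3*X**2*Y - 2*X**2*Z - 2*X*Y**2 + X*Z**2 + 3*Y**2*Z + 2*Y*Z**2 + 2*Z**3.


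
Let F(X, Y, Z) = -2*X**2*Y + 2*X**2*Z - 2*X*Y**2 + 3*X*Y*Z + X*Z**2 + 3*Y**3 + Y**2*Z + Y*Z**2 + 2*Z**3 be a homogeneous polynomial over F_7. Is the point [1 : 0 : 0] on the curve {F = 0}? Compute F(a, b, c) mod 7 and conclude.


F(1,0,0) ≡ 0 (mod 7); P is on the curve.

Evaluate F(1, 0, 0) term-by-term (mod 7).
  -2*X**2*Y ↦ -2·1·0·1 = 0
  2*X**2*Z ↦ 2·1·1·0 = 0
  -2*X*Y**2 ↦ -2·1·0·1 = 0
  3*X*Y*Z ↦ 3·1·0·0 = 0
  X*Z**2 ↦ 1·1·1·0 = 0
  3*Y**3 ↦ 3·1·0·1 = 0
  Y**2*Z ↦ 1·1·0·0 = 0
  Y*Z**2 ↦ 1·1·0·0 = 0
  2*Z**3 ↦ 2·1·1·0 = 0
Sum: F(1, 0, 0) = (0) + (0) + (0) + (0) + (0) + (0) + (0) + (0) + (0) = 0.
Reducing mod 7: 0 ≡ 0 (mod 7).
Since F(a, b, c) ≡ 0 (mod 7), P lies on the curve.


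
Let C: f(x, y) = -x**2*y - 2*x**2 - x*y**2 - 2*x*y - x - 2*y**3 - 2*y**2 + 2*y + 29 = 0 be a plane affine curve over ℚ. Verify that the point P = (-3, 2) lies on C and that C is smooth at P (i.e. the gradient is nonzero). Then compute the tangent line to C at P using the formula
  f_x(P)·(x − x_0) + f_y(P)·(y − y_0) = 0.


Tangent line at P: 15*x - 21*y + 87 = 0.

Step 1: f(-3, 2) = 0, so P lies on C.
Step 2: partial derivatives
  f_x(x, y) = -2*x*y - 4*x - y**2 - 2*y - 1, f_y(x, y) = -x**2 - 2*x*y - 2*x - 6*y**2 - 4*y + 2.
  f_x(P) = 15, f_y(P) = -21 (gradient nonzero, so P is smooth).
Step 3: tangent line at P: 15·(x − -3) + -21·(y − 2) = 0.
Expanding: 15*x - 21*y + 87 = 0.


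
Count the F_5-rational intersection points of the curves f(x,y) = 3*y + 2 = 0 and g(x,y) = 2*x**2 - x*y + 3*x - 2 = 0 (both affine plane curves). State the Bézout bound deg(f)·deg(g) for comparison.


Common zeros: {(2, 1)}; count = 1; Bézout bound = 2.

deg(f) = 1, deg(g) = 2, so Bézout bound = 2.
Scan x ∈ F_5. For each x, list the y ∈ F_5 with f(x, y) ≡ 0 and those with g(x, y) ≡ 0 (mod 5); the common zeros in that column are the intersection.
  x = 0: f ≡ 0 at y ∈ {1}; g ≡ 0 at y ∈ ∅; common: ∅.
  x = 1: f ≡ 0 at y ∈ {1}; g ≡ 0 at y ∈ {3}; common: ∅.
  x = 2: f ≡ 0 at y ∈ {1}; g ≡ 0 at y ∈ {1}; common: {1}.
  x = 3: f ≡ 0 at y ∈ {1}; g ≡ 0 at y ∈ {0}; common: ∅.
  x = 4: f ≡ 0 at y ∈ {1}; g ≡ 0 at y ∈ {3}; common: ∅.
Collecting: common zeros = {(2, 1)}, so the count is 1.
Comparison with the Bézout bound: 1 ≤ 2 = deg(f)·deg(g), as expected for curves with no common component (the affine F_5-count falls short of the bound because intersections may lie at infinity, over extension fields, or carry multiplicity).


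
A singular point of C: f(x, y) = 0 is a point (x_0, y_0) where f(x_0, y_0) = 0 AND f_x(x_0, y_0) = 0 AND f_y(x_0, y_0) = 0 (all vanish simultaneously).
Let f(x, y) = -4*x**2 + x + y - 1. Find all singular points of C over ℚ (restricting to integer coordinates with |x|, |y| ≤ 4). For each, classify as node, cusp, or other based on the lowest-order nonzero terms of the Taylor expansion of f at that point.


No singular points in the scanned grid; C is smooth there.

Compute partial derivatives:
  f_x = 1 - 8*x.
  f_y = 1.
f_y = 1 is a nonzero constant, so f_y never vanishes: no point (x, y) can satisfy f = f_x = f_y = 0. In particular no (x, y) ∈ {−4, ..., 4}² is singular; the curve is smooth.


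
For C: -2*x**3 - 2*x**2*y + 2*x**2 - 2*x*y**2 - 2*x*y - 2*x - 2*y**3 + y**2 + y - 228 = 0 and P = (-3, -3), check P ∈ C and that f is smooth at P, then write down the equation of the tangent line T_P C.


Tangent line at P: -116*x - 107*y - 669 = 0.

Step 1: f(-3, -3) = 0, so P lies on C.
Step 2: partial derivatives
  f_x(x, y) = -6*x**2 - 4*x*y + 4*x - 2*y**2 - 2*y - 2, f_y(x, y) = -2*x**2 - 4*x*y - 2*x - 6*y**2 + 2*y + 1.
  f_x(P) = -116, f_y(P) = -107 (gradient nonzero, so P is smooth).
Step 3: tangent line at P: -116·(x − -3) + -107·(y − -3) = 0.
Expanding: -116*x - 107*y - 669 = 0.


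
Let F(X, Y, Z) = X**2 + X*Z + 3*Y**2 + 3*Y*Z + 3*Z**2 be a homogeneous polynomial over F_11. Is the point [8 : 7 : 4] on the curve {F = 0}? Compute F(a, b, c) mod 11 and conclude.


F(8,7,4) ≡ 1 (mod 11); P is NOT on the curve.

Evaluate F(8, 7, 4) term-by-term (mod 11).
  X**2 ↦ 1·64·1·1 = 64
  X*Z ↦ 1·8·1·4 = 32
  3*Y**2 ↦ 3·1·49·1 = 147
  3*Y*Z ↦ 3·1·7·4 = 84
  3*Z**2 ↦ 3·1·1·16 = 48
Sum: F(8, 7, 4) = (64) + (32) + (147) + (84) + (48) = 375.
Reducing mod 11: 375 ≡ 1 (mod 11).
Since F(a, b, c) ≡ 1 ≠ 0 (mod 11), P does NOT lie on the curve.


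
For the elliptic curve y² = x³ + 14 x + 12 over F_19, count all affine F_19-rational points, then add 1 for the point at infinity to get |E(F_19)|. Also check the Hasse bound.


Affine points = {(3, 9), (3, 10), (5, 6), (5, 13), (7, 4), (7, 15), (8, 3), (8, 16), (13, 4), (13, 15), (14, 8), (14, 11), (15, 5), (15, 14), (16, 0), (18, 4), (18, 15)}; affine count = 17; |E(F_19)| = 18.

Discriminant check: Δ ∝ 4a³ + 27b² = 4·14³ + 27·12² = 4·2744 + 27·144 ≡ 6 (mod 19). Nonzero ⇒ E is nonsingular.
For each x ∈ F_19, compute rhs = x³ + 14·x + 12 mod 19, then count y ∈ F_19 with y² ≡ rhs.
  x = 0: rhs = 12, matching y values: none (0 points).
  x = 1: rhs = 8, matching y values: none (0 points).
  x = 2: rhs = 10, matching y values: none (0 points).
  x = 3: rhs = 5, matching y values: 9, 10 (2 points).
  x = 4: rhs = 18, matching y values: none (0 points).
  x = 5: rhs = 17, matching y values: 6, 13 (2 points).
  x = 6: rhs = 8, matching y values: none (0 points).
  x = 7: rhs = 16, matching y values: 4, 15 (2 points).
  x = 8: rhs = 9, matching y values: 3, 16 (2 points).
  x = 9: rhs = 12, matching y values: none (0 points).
  x = 10: rhs = 12, matching y values: none (0 points).
  x = 11: rhs = 15, matching y values: none (0 points).
  x = 12: rhs = 8, matching y values: none (0 points).
  x = 13: rhs = 16, matching y values: 4, 15 (2 points).
  x = 14: rhs = 7, matching y values: 8, 11 (2 points).
  x = 15: rhs = 6, matching y values: 5, 14 (2 points).
  x = 16: rhs = 0, matching y values: 0 (1 points).
  x = 17: rhs = 14, matching y values: none (0 points).
  x = 18: rhs = 16, matching y values: 4, 15 (2 points).
Total affine count: 17.
Full point count |E(F_19)| = 17 + 1 = 18.
Hasse bound: |18 − (19+1)| = |-2| = 2 ≤ 2√19 ≈ 8.7178 ✓.


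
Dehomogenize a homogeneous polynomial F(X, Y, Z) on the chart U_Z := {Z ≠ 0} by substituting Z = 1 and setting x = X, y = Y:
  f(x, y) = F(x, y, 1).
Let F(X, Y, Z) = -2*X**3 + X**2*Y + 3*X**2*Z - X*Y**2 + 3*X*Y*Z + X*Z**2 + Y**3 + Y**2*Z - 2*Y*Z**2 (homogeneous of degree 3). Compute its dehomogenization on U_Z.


f(x, y) = -2*x**3 + x**2*y + 3*x**2 - x*y**2 + 3*x*y + x + y**3 + y**2 - 2*y

On U_Z we set Z = 1. Each monomial c·X^i·Y^j·Z^k in F becomes c·x^i·y^j·1^k = c·x^i·y^j.
Substituting Z = 1: F(X, Y, 1) = -2*x**3 + x**2*y + 3*x**2 - x*y**2 + 3*x*y + x + y**3 + y**2 - 2*y.
Note: deg(f) ≤ deg(F) = 3; strict inequality happens when F is divisible by Z (lost terms).


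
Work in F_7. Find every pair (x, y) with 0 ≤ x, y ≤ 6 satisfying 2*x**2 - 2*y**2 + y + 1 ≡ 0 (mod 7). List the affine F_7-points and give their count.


Affine F_7-points: {(0, 1), (0, 3), (1, 5), (1, 6), (6, 5), (6, 6)}; count = 6.

For each of the 49 pairs (x, y) ∈ F_7², evaluate f(x, y) mod 7. Record the zeros.
  x = 0: [0↦1, 1↦0, 2↦2, 3↦0, 4↦1, 5↦5, 6↦5]  zeros at y ∈ {1, 3}
  x = 1: [0↦3, 1↦2, 2↦4, 3↦2, 4↦3, 5↦0, 6↦0]  zeros at y ∈ {5, 6}
  x = 2: [0↦2, 1↦1, 2↦3, 3↦1, 4↦2, 5↦6, 6↦6]  zeros at y ∈ ∅
  x = 3: [0↦5, 1↦4, 2↦6, 3↦4, 4↦5, 5↦2, 6↦2]  zeros at y ∈ ∅
  x = 4: [0↦5, 1↦4, 2↦6, 3↦4, 4↦5, 5↦2, 6↦2]  zeros at y ∈ ∅
  x = 5: [0↦2, 1↦1, 2↦3, 3↦1, 4↦2, 5↦6, 6↦6]  zeros at y ∈ ∅
  x = 6: [0↦3, 1↦2, 2↦4, 3↦2, 4↦3, 5↦0, 6↦0]  zeros at y ∈ {5, 6}
Collecting zeros: affine points = {(0, 1), (0, 3), (1, 5), (1, 6), (6, 5), (6, 6)}.
Total count |C(F_7)_aff| = 6.


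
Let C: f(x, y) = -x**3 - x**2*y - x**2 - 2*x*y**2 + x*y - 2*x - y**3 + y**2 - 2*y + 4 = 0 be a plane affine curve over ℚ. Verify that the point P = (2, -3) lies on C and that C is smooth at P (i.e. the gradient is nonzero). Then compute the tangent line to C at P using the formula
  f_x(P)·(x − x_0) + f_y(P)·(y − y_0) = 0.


Tangent line at P: -27*x - 13*y + 15 = 0.

Step 1: f(2, -3) = 0, so P lies on C.
Step 2: partial derivatives
  f_x(x, y) = -3*x**2 - 2*x*y - 2*x - 2*y**2 + y - 2, f_y(x, y) = -x**2 - 4*x*y + x - 3*y**2 + 2*y - 2.
  f_x(P) = -27, f_y(P) = -13 (gradient nonzero, so P is smooth).
Step 3: tangent line at P: -27·(x − 2) + -13·(y − -3) = 0.
Expanding: -27*x - 13*y + 15 = 0.


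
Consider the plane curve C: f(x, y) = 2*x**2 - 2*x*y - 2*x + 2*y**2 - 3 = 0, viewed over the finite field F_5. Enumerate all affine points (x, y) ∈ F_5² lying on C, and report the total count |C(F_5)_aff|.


Affine F_5-points: {(0, 2), (0, 3), (3, 1), (3, 2), (4, 1), (4, 3)}; count = 6.

For each of the 25 pairs (x, y) ∈ F_5², evaluate f(x, y) mod 5. Record the zeros.
  x = 0: [0↦2, 1↦4, 2↦0, 3↦0, 4↦4]  zeros at y ∈ {2, 3}
  x = 1: [0↦2, 1↦2, 2↦1, 3↦4, 4↦1]  zeros at y ∈ ∅
  x = 2: [0↦1, 1↦4, 2↦1, 3↦2, 4↦2]  zeros at y ∈ ∅
  x = 3: [0↦4, 1↦0, 2↦0, 3↦4, 4↦2]  zeros at y ∈ {1, 2}
  x = 4: [0↦1, 1↦0, 2↦3, 3↦0, 4↦1]  zeros at y ∈ {1, 3}
Collecting zeros: affine points = {(0, 2), (0, 3), (3, 1), (3, 2), (4, 1), (4, 3)}.
Total count |C(F_5)_aff| = 6.


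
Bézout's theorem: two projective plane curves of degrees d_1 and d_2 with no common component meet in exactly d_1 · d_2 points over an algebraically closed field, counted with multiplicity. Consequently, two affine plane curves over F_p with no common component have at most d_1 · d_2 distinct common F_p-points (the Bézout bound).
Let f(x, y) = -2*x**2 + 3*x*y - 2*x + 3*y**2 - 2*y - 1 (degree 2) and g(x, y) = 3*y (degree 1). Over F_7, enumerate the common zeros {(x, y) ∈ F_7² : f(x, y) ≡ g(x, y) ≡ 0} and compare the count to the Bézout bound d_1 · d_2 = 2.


Common zeros: ∅; count = 0; Bézout bound = 2.

deg(f) = 2, deg(g) = 1, so Bézout bound = 2.
Scan x ∈ F_7. For each x, list the y ∈ F_7 with f(x, y) ≡ 0 and those with g(x, y) ≡ 0 (mod 7); the common zeros in that column are the intersection.
  x = 0: f ≡ 0 at y ∈ {1, 2}; g ≡ 0 at y ∈ {0}; common: ∅.
  x = 1: f ≡ 0 at y ∈ ∅; g ≡ 0 at y ∈ {0}; common: ∅.
  x = 2: f ≡ 0 at y ∈ {2, 6}; g ≡ 0 at y ∈ {0}; common: ∅.
  x = 3: f ≡ 0 at y ∈ ∅; g ≡ 0 at y ∈ {0}; common: ∅.
  x = 4: f ≡ 0 at y ∈ {1, 5}; g ≡ 0 at y ∈ {0}; common: ∅.
  x = 5: f ≡ 0 at y ∈ ∅; g ≡ 0 at y ∈ {0}; common: ∅.
  x = 6: f ≡ 0 at y ∈ {5, 6}; g ≡ 0 at y ∈ {0}; common: ∅.
Collecting: common zeros = ∅, so the count is 0.
Comparison with the Bézout bound: 0 ≤ 2 = deg(f)·deg(g), as expected for curves with no common component (the affine F_7-count falls short of the bound because intersections may lie at infinity, over extension fields, or carry multiplicity).


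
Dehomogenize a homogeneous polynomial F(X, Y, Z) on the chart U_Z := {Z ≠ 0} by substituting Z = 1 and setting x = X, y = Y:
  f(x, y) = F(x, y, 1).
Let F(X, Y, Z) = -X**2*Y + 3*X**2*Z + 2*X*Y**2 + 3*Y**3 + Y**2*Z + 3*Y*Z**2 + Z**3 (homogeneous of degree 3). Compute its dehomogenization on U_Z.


f(x, y) = -x**2*y + 3*x**2 + 2*x*y**2 + 3*y**3 + y**2 + 3*y + 1

On U_Z we set Z = 1. Each monomial c·X^i·Y^j·Z^k in F becomes c·x^i·y^j·1^k = c·x^i·y^j.
Substituting Z = 1: F(X, Y, 1) = -x**2*y + 3*x**2 + 2*x*y**2 + 3*y**3 + y**2 + 3*y + 1.
Note: deg(f) ≤ deg(F) = 3; strict inequality happens when F is divisible by Z (lost terms).


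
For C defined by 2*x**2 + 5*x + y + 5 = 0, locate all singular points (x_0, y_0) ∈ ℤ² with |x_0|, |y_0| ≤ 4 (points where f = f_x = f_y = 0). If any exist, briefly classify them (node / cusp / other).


No singular points in the scanned grid; C is smooth there.

Compute partial derivatives:
  f_x = 4*x + 5.
  f_y = 1.
f_y = 1 is a nonzero constant, so f_y never vanishes: no point (x, y) can satisfy f = f_x = f_y = 0. In particular no (x, y) ∈ {−4, ..., 4}² is singular; the curve is smooth.


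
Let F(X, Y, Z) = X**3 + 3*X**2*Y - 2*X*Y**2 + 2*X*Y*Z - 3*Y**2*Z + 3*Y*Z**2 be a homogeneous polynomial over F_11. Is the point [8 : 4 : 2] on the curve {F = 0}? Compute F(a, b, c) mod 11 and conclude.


F(8,4,2) ≡ 4 (mod 11); P is NOT on the curve.

Evaluate F(8, 4, 2) term-by-term (mod 11).
  X**3 ↦ 1·512·1·1 = 512
  3*X**2*Y ↦ 3·64·4·1 = 768
  -2*X*Y**2 ↦ -2·8·16·1 = -256
  2*X*Y*Z ↦ 2·8·4·2 = 128
  -3*Y**2*Z ↦ -3·1·16·2 = -96
  3*Y*Z**2 ↦ 3·1·4·4 = 48
Sum: F(8, 4, 2) = (512) + (768) + (-256) + (128) + (-96) + (48) = 1104.
Reducing mod 11: 1104 ≡ 4 (mod 11).
Since F(a, b, c) ≡ 4 ≠ 0 (mod 11), P does NOT lie on the curve.


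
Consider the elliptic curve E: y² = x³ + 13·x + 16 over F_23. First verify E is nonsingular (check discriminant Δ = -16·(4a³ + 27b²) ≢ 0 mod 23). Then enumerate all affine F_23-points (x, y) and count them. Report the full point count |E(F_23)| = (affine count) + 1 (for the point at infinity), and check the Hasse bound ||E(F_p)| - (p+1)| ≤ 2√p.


Affine points = {(0, 4), (0, 19), (2, 2), (2, 21), (3, 6), (3, 17), (7, 6), (7, 17), (11, 8), (11, 15), (13, 6), (13, 17), (22, 5), (22, 18)}; affine count = 14; |E(F_23)| = 15.

Discriminant check: Δ ∝ 4a³ + 27b² = 4·13³ + 27·16² = 4·2197 + 27·256 ≡ 14 (mod 23). Nonzero ⇒ E is nonsingular.
For each x ∈ F_23, compute rhs = x³ + 13·x + 16 mod 23, then count y ∈ F_23 with y² ≡ rhs.
  x = 0: rhs = 16, matching y values: 4, 19 (2 points).
  x = 1: rhs = 7, matching y values: none (0 points).
  x = 2: rhs = 4, matching y values: 2, 21 (2 points).
  x = 3: rhs = 13, matching y values: 6, 17 (2 points).
  x = 4: rhs = 17, matching y values: none (0 points).
  x = 5: rhs = 22, matching y values: none (0 points).
  x = 6: rhs = 11, matching y values: none (0 points).
  x = 7: rhs = 13, matching y values: 6, 17 (2 points).
  x = 8: rhs = 11, matching y values: none (0 points).
  x = 9: rhs = 11, matching y values: none (0 points).
  x = 10: rhs = 19, matching y values: none (0 points).
  x = 11: rhs = 18, matching y values: 8, 15 (2 points).
  x = 12: rhs = 14, matching y values: none (0 points).
  x = 13: rhs = 13, matching y values: 6, 17 (2 points).
  x = 14: rhs = 21, matching y values: none (0 points).
  x = 15: rhs = 21, matching y values: none (0 points).
  x = 16: rhs = 19, matching y values: none (0 points).
  x = 17: rhs = 21, matching y values: none (0 points).
  x = 18: rhs = 10, matching y values: none (0 points).
  x = 19: rhs = 15, matching y values: none (0 points).
  x = 20: rhs = 19, matching y values: none (0 points).
  x = 21: rhs = 5, matching y values: none (0 points).
  x = 22: rhs = 2, matching y values: 5, 18 (2 points).
Total affine count: 14.
Full point count |E(F_23)| = 14 + 1 = 15.
Hasse bound: |15 − (23+1)| = |-9| = 9 ≤ 2√23 ≈ 9.5917 ✓.


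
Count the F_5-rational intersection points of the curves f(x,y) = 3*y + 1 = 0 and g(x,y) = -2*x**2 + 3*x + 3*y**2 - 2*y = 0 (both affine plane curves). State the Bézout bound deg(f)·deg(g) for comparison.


Common zeros: ∅; count = 0; Bézout bound = 2.

deg(f) = 1, deg(g) = 2, so Bézout bound = 2.
Scan x ∈ F_5. For each x, list the y ∈ F_5 with f(x, y) ≡ 0 and those with g(x, y) ≡ 0 (mod 5); the common zeros in that column are the intersection.
  x = 0: f ≡ 0 at y ∈ {3}; g ≡ 0 at y ∈ {0, 4}; common: ∅.
  x = 1: f ≡ 0 at y ∈ {3}; g ≡ 0 at y ∈ ∅; common: ∅.
  x = 2: f ≡ 0 at y ∈ {3}; g ≡ 0 at y ∈ ∅; common: ∅.
  x = 3: f ≡ 0 at y ∈ {3}; g ≡ 0 at y ∈ ∅; common: ∅.
  x = 4: f ≡ 0 at y ∈ {3}; g ≡ 0 at y ∈ {0, 4}; common: ∅.
Collecting: common zeros = ∅, so the count is 0.
Comparison with the Bézout bound: 0 ≤ 2 = deg(f)·deg(g), as expected for curves with no common component (the affine F_5-count falls short of the bound because intersections may lie at infinity, over extension fields, or carry multiplicity).


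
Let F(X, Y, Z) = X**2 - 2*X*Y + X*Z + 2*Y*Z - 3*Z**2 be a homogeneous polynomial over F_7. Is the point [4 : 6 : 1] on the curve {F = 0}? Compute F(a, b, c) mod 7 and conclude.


F(4,6,1) ≡ 2 (mod 7); P is NOT on the curve.

Evaluate F(4, 6, 1) term-by-term (mod 7).
  X**2 ↦ 1·16·1·1 = 16
  -2*X*Y ↦ -2·4·6·1 = -48
  X*Z ↦ 1·4·1·1 = 4
  2*Y*Z ↦ 2·1·6·1 = 12
  -3*Z**2 ↦ -3·1·1·1 = -3
Sum: F(4, 6, 1) = (16) + (-48) + (4) + (12) + (-3) = -19.
Reducing mod 7: -19 ≡ 2 (mod 7).
Since F(a, b, c) ≡ 2 ≠ 0 (mod 7), P does NOT lie on the curve.


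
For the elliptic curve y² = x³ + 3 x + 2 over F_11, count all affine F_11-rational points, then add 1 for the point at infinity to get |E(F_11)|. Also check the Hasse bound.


Affine points = {(2, 4), (2, 7), (3, 4), (3, 7), (4, 1), (4, 10), (6, 4), (6, 7), (7, 5), (7, 6), (10, 3), (10, 8)}; affine count = 12; |E(F_11)| = 13.

Discriminant check: Δ ∝ 4a³ + 27b² = 4·3³ + 27·2² = 4·27 + 27·4 ≡ 7 (mod 11). Nonzero ⇒ E is nonsingular.
For each x ∈ F_11, compute rhs = x³ + 3·x + 2 mod 11, then count y ∈ F_11 with y² ≡ rhs.
  x = 0: rhs = 2, matching y values: none (0 points).
  x = 1: rhs = 6, matching y values: none (0 points).
  x = 2: rhs = 5, matching y values: 4, 7 (2 points).
  x = 3: rhs = 5, matching y values: 4, 7 (2 points).
  x = 4: rhs = 1, matching y values: 1, 10 (2 points).
  x = 5: rhs = 10, matching y values: none (0 points).
  x = 6: rhs = 5, matching y values: 4, 7 (2 points).
  x = 7: rhs = 3, matching y values: 5, 6 (2 points).
  x = 8: rhs = 10, matching y values: none (0 points).
  x = 9: rhs = 10, matching y values: none (0 points).
  x = 10: rhs = 9, matching y values: 3, 8 (2 points).
Total affine count: 12.
Full point count |E(F_11)| = 12 + 1 = 13.
Hasse bound: |13 − (11+1)| = |1| = 1 ≤ 2√11 ≈ 6.6332 ✓.


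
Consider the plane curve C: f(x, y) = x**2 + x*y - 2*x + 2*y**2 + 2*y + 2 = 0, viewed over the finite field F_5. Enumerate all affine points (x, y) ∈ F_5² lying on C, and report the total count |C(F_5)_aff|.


Affine F_5-points: {(1, 2), (1, 4), (2, 4), (3, 0), (4, 0), (4, 2)}; count = 6.

For each of the 25 pairs (x, y) ∈ F_5², evaluate f(x, y) mod 5. Record the zeros.
  x = 0: [0↦2, 1↦1, 2↦4, 3↦1, 4↦2]  zeros at y ∈ ∅
  x = 1: [0↦1, 1↦1, 2↦0, 3↦3, 4↦0]  zeros at y ∈ {2, 4}
  x = 2: [0↦2, 1↦3, 2↦3, 3↦2, 4↦0]  zeros at y ∈ {4}
  x = 3: [0↦0, 1↦2, 2↦3, 3↦3, 4↦2]  zeros at y ∈ {0}
  x = 4: [0↦0, 1↦3, 2↦0, 3↦1, 4↦1]  zeros at y ∈ {0, 2}
Collecting zeros: affine points = {(1, 2), (1, 4), (2, 4), (3, 0), (4, 0), (4, 2)}.
Total count |C(F_5)_aff| = 6.


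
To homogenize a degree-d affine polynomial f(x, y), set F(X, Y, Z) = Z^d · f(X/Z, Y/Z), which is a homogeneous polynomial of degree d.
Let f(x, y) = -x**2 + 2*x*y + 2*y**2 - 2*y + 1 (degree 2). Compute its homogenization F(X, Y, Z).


F(X, Y, Z) = -X**2 + 2*X*Y + 2*Y**2 - 2*Y*Z + Z**2

deg(f) = 2.
Substitute x = X/Z, y = Y/Z into f, then multiply by Z^2.
  monomial -1·x^2·y^0 ↦ -1·X^2·Y^0·Z^0.
  monomial 2·x^1·y^1 ↦ 2·X^1·Y^1·Z^0.
  monomial 2·x^0·y^2 ↦ 2·X^0·Y^2·Z^0.
  monomial -2·x^0·y^1 ↦ -2·X^0·Y^1·Z^1.
  monomial 1·x^0·y^0 ↦ 1·X^0·Y^0·Z^2.
Collecting: F(X, Y, Z) = -X**2 + 2*X*Y + 2*Y**2 - 2*Y*Z + Z**2.


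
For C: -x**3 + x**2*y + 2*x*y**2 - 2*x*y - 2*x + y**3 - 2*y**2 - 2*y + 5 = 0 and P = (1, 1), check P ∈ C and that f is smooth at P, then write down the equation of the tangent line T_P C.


Tangent line at P: 3 - 3*x = 0.

Step 1: f(1, 1) = 0, so P lies on C.
Step 2: partial derivatives
  f_x(x, y) = -3*x**2 + 2*x*y + 2*y**2 - 2*y - 2, f_y(x, y) = x**2 + 4*x*y - 2*x + 3*y**2 - 4*y - 2.
  f_x(P) = -3, f_y(P) = 0 (gradient nonzero, so P is smooth).
Step 3: tangent line at P: -3·(x − 1) + 0·(y − 1) = 0.
Expanding: 3 - 3*x = 0.


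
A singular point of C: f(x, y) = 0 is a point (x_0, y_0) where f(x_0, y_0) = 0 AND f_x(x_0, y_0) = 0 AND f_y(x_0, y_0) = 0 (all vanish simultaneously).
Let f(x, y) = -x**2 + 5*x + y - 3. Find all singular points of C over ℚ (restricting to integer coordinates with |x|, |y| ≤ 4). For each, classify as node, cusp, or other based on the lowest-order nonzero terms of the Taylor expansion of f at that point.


No singular points in the scanned grid; C is smooth there.

Compute partial derivatives:
  f_x = 5 - 2*x.
  f_y = 1.
f_y = 1 is a nonzero constant, so f_y never vanishes: no point (x, y) can satisfy f = f_x = f_y = 0. In particular no (x, y) ∈ {−4, ..., 4}² is singular; the curve is smooth.


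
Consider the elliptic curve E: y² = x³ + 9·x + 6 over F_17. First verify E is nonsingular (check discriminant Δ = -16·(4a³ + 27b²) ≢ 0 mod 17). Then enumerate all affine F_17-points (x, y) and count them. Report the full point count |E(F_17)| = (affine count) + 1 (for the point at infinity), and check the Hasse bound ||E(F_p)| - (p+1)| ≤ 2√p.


Affine points = {(1, 4), (1, 13), (2, 7), (2, 10), (3, 3), (3, 14), (4, 2), (4, 15), (6, 2), (6, 15), (7, 2), (7, 15), (9, 0), (10, 5), (10, 12), (11, 5), (11, 12), (13, 5), (13, 12), (16, 8), (16, 9)}; affine count = 21; |E(F_17)| = 22.

Discriminant check: Δ ∝ 4a³ + 27b² = 4·9³ + 27·6² = 4·729 + 27·36 ≡ 12 (mod 17). Nonzero ⇒ E is nonsingular.
For each x ∈ F_17, compute rhs = x³ + 9·x + 6 mod 17, then count y ∈ F_17 with y² ≡ rhs.
  x = 0: rhs = 6, matching y values: none (0 points).
  x = 1: rhs = 16, matching y values: 4, 13 (2 points).
  x = 2: rhs = 15, matching y values: 7, 10 (2 points).
  x = 3: rhs = 9, matching y values: 3, 14 (2 points).
  x = 4: rhs = 4, matching y values: 2, 15 (2 points).
  x = 5: rhs = 6, matching y values: none (0 points).
  x = 6: rhs = 4, matching y values: 2, 15 (2 points).
  x = 7: rhs = 4, matching y values: 2, 15 (2 points).
  x = 8: rhs = 12, matching y values: none (0 points).
  x = 9: rhs = 0, matching y values: 0 (1 points).
  x = 10: rhs = 8, matching y values: 5, 12 (2 points).
  x = 11: rhs = 8, matching y values: 5, 12 (2 points).
  x = 12: rhs = 6, matching y values: none (0 points).
  x = 13: rhs = 8, matching y values: 5, 12 (2 points).
  x = 14: rhs = 3, matching y values: none (0 points).
  x = 15: rhs = 14, matching y values: none (0 points).
  x = 16: rhs = 13, matching y values: 8, 9 (2 points).
Total affine count: 21.
Full point count |E(F_17)| = 21 + 1 = 22.
Hasse bound: |22 − (17+1)| = |4| = 4 ≤ 2√17 ≈ 8.2462 ✓.


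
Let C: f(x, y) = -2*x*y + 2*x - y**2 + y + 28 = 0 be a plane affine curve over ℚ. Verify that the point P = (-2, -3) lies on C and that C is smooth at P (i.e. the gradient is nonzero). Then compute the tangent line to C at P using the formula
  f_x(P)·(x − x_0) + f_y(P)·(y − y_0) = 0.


Tangent line at P: 8*x + 11*y + 49 = 0.

Step 1: f(-2, -3) = 0, so P lies on C.
Step 2: partial derivatives
  f_x(x, y) = 2 - 2*y, f_y(x, y) = -2*x - 2*y + 1.
  f_x(P) = 8, f_y(P) = 11 (gradient nonzero, so P is smooth).
Step 3: tangent line at P: 8·(x − -2) + 11·(y − -3) = 0.
Expanding: 8*x + 11*y + 49 = 0.


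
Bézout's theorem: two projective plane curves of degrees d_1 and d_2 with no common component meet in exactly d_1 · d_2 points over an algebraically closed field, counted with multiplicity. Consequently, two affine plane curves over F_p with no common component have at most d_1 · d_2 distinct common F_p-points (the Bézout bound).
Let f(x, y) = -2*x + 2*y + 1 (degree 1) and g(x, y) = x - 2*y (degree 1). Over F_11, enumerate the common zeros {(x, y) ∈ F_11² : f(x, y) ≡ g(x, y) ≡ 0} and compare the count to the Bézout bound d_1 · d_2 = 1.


Common zeros: {(1, 6)}; count = 1; Bézout bound = 1.

deg(f) = 1, deg(g) = 1, so Bézout bound = 1.
Scan x ∈ F_11. For each x, list the y ∈ F_11 with f(x, y) ≡ 0 and those with g(x, y) ≡ 0 (mod 11); the common zeros in that column are the intersection.
  x = 0: f ≡ 0 at y ∈ {5}; g ≡ 0 at y ∈ {0}; common: ∅.
  x = 1: f ≡ 0 at y ∈ {6}; g ≡ 0 at y ∈ {6}; common: {6}.
  x = 2: f ≡ 0 at y ∈ {7}; g ≡ 0 at y ∈ {1}; common: ∅.
  x = 3: f ≡ 0 at y ∈ {8}; g ≡ 0 at y ∈ {7}; common: ∅.
  x = 4: f ≡ 0 at y ∈ {9}; g ≡ 0 at y ∈ {2}; common: ∅.
  x = 5: f ≡ 0 at y ∈ {10}; g ≡ 0 at y ∈ {8}; common: ∅.
  x = 6: f ≡ 0 at y ∈ {0}; g ≡ 0 at y ∈ {3}; common: ∅.
  x = 7: f ≡ 0 at y ∈ {1}; g ≡ 0 at y ∈ {9}; common: ∅.
  x = 8: f ≡ 0 at y ∈ {2}; g ≡ 0 at y ∈ {4}; common: ∅.
  x = 9: f ≡ 0 at y ∈ {3}; g ≡ 0 at y ∈ {10}; common: ∅.
  x = 10: f ≡ 0 at y ∈ {4}; g ≡ 0 at y ∈ {5}; common: ∅.
Collecting: common zeros = {(1, 6)}, so the count is 1.
Comparison with the Bézout bound: 1 ≤ 1 = deg(f)·deg(g), as expected for curves with no common component (the bound is attained).


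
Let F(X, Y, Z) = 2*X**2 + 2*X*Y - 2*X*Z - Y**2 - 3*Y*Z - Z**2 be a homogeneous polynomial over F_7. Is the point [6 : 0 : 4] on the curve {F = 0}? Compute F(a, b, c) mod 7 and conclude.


F(6,0,4) ≡ 1 (mod 7); P is NOT on the curve.

Evaluate F(6, 0, 4) term-by-term (mod 7).
  2*X**2 ↦ 2·36·1·1 = 72
  2*X*Y ↦ 2·6·0·1 = 0
  -2*X*Z ↦ -2·6·1·4 = -48
  -Y**2 ↦ -1·1·0·1 = 0
  -3*Y*Z ↦ -3·1·0·4 = 0
  -Z**2 ↦ -1·1·1·16 = -16
Sum: F(6, 0, 4) = (72) + (0) + (-48) + (0) + (0) + (-16) = 8.
Reducing mod 7: 8 ≡ 1 (mod 7).
Since F(a, b, c) ≡ 1 ≠ 0 (mod 7), P does NOT lie on the curve.


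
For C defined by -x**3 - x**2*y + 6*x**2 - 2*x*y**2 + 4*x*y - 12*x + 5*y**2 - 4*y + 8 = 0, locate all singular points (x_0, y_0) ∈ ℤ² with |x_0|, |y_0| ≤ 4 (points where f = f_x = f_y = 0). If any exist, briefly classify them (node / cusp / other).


Singular points: {(2, 0)}; classification: cusp.

Compute partial derivatives:
  f_x = -3*x**2 - 2*x*y + 12*x - 2*y**2 + 4*y - 12.
  f_y = -x**2 - 4*x*y + 4*x + 10*y - 4.
Scan x_0 ∈ {−4, ..., 4}. For each x_0, f_y(x_0, y) is a polynomial in y; find its integer roots y ∈ {−4, ..., 4}, then test f_x and f at those candidates.
  x = -4: f_y(-4, y) = 26*y - 36; no integer root y with |y| ≤ 4.
  x = -3: f_y(-3, y) = 22*y - 25; no integer root y with |y| ≤ 4.
  x = -2: f_y(-2, y) = 18*y - 16; no integer root y with |y| ≤ 4.
  x = -1: f_y(-1, y) = 14*y - 9; no integer root y with |y| ≤ 4.
  x = 0: f_y(0, y) = 10*y - 4; no integer root y with |y| ≤ 4.
  x = 1: f_y(1, y) = 6*y - 1; no integer root y with |y| ≤ 4.
  x = 2: f_y(2, y) = 2*y; vanishes at y ∈ {0}. (2, 0): f_x = 0, f = 0 — SINGULAR.
  x = 3: f_y(3, y) = -2*y - 1; no integer root y with |y| ≤ 4.
  x = 4: f_y(4, y) = -6*y - 4; no integer root y with |y| ≤ 4.
Only singular point on the grid: (2, 0).
Classify: substitute x = 2 + u, y = 0 + v and expand: f = -u**3 - u**2*v - 2*u*v**2 + v**2.
No constant or linear terms (consistent with a singular point). Quadratic part: v**2. Cubic part: -u**3 - u**2*v - 2*u*v**2.
The quadratic part v**2 is a perfect square, so there is a single (double) tangent line v = 0, i.e. y = 0. Restricting the cubic part to that line (v = 0) leaves -u**3 ≠ 0, so f is not divisible by v and the branch is v² ≈ u**3 to lowest order — this is a cusp.
Classification: cusp.


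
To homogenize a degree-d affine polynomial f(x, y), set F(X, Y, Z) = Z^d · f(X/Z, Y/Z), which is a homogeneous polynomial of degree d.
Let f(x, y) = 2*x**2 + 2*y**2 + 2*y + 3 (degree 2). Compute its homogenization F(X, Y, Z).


F(X, Y, Z) = 2*X**2 + 2*Y**2 + 2*Y*Z + 3*Z**2

deg(f) = 2.
Substitute x = X/Z, y = Y/Z into f, then multiply by Z^2.
  monomial 2·x^2·y^0 ↦ 2·X^2·Y^0·Z^0.
  monomial 2·x^0·y^2 ↦ 2·X^0·Y^2·Z^0.
  monomial 2·x^0·y^1 ↦ 2·X^0·Y^1·Z^1.
  monomial 3·x^0·y^0 ↦ 3·X^0·Y^0·Z^2.
Collecting: F(X, Y, Z) = 2*X**2 + 2*Y**2 + 2*Y*Z + 3*Z**2.


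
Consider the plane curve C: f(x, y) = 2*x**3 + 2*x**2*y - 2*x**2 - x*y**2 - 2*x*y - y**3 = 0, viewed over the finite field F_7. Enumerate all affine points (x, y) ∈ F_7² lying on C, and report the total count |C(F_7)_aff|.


Affine F_7-points: {(0, 0), (1, 0), (1, 6), (2, 2), (2, 5), (3, 4), (4, 3), (5, 2), (6, 1), (6, 2), (6, 5)}; count = 11.

For each of the 49 pairs (x, y) ∈ F_7², evaluate f(x, y) mod 7. Record the zeros.
  x = 0: [0↦0, 1↦6, 2↦6, 3↦1, 4↦6, 5↦1, 6↦1]  zeros at y ∈ {0}
  x = 1: [0↦0, 1↦5, 2↦2, 3↦6, 4↦4, 5↦4, 6↦0]  zeros at y ∈ {0, 6}
  x = 2: [0↦1, 1↦2, 2↦0, 3↦3, 4↦5, 5↦0, 6↦3]  zeros at y ∈ {2, 5}
  x = 3: [0↦1, 1↦2, 2↦5, 3↦4, 4↦0, 5↦1, 6↦1]  zeros at y ∈ {4}
  x = 4: [0↦5, 1↦3, 2↦1, 3↦0, 4↦1, 5↦5, 6↦6]  zeros at y ∈ {3}
  x = 5: [0↦4, 1↦3, 2↦0, 3↦3, 4↦6, 5↦3, 6↦2]  zeros at y ∈ {2}
  x = 6: [0↦3, 1↦0, 2↦0, 3↦4, 4↦6, 5↦0, 6↦1]  zeros at y ∈ {1, 2, 5}
Collecting zeros: affine points = {(0, 0), (1, 0), (1, 6), (2, 2), (2, 5), (3, 4), (4, 3), (5, 2), (6, 1), (6, 2), (6, 5)}.
Total count |C(F_7)_aff| = 11.


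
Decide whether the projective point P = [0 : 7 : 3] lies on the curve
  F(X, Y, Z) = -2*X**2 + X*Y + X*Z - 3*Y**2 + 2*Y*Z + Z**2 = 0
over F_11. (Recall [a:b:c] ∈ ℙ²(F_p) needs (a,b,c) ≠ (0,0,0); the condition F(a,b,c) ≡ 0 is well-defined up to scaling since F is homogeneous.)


F(0,7,3) ≡ 3 (mod 11); P is NOT on the curve.

Evaluate F(0, 7, 3) term-by-term (mod 11).
  -2*X**2 ↦ -2·0·1·1 = 0
  X*Y ↦ 1·0·7·1 = 0
  X*Z ↦ 1·0·1·3 = 0
  -3*Y**2 ↦ -3·1·49·1 = -147
  2*Y*Z ↦ 2·1·7·3 = 42
  Z**2 ↦ 1·1·1·9 = 9
Sum: F(0, 7, 3) = (0) + (0) + (0) + (-147) + (42) + (9) = -96.
Reducing mod 11: -96 ≡ 3 (mod 11).
Since F(a, b, c) ≡ 3 ≠ 0 (mod 11), P does NOT lie on the curve.


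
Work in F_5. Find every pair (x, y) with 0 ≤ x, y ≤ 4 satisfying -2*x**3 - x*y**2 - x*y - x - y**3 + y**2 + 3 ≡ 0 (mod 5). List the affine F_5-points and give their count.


Affine F_5-points: {(0, 3), (0, 4), (1, 0), (1, 2), (1, 3), (2, 0), (3, 1), (4, 3)}; count = 8.

For each of the 25 pairs (x, y) ∈ F_5², evaluate f(x, y) mod 5. Record the zeros.
  x = 0: [0↦3, 1↦3, 2↦4, 3↦0, 4↦0]  zeros at y ∈ {3, 4}
  x = 1: [0↦0, 1↦3, 2↦0, 3↦0, 4↦2]  zeros at y ∈ {0, 2, 3}
  x = 2: [0↦0, 1↦1, 2↦4, 3↦3, 4↦2]  zeros at y ∈ {0}
  x = 3: [0↦1, 1↦0, 2↦4, 3↦2, 4↦3]  zeros at y ∈ {1}
  x = 4: [0↦1, 1↦3, 2↦3, 3↦0, 4↦3]  zeros at y ∈ {3}
Collecting zeros: affine points = {(0, 3), (0, 4), (1, 0), (1, 2), (1, 3), (2, 0), (3, 1), (4, 3)}.
Total count |C(F_5)_aff| = 8.


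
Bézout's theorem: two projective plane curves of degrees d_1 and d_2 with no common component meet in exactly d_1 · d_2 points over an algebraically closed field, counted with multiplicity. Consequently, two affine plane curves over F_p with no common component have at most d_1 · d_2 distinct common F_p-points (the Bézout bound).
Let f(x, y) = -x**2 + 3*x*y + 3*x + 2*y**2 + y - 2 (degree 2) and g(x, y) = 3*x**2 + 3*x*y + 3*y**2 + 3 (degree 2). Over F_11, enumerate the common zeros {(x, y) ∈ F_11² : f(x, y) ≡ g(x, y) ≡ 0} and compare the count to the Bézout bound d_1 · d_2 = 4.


Common zeros: {(5, 7), (6, 4)}; count = 2; Bézout bound = 4.

deg(f) = 2, deg(g) = 2, so Bézout bound = 4.
Scan x ∈ F_11. For each x, list the y ∈ F_11 with f(x, y) ≡ 0 and those with g(x, y) ≡ 0 (mod 11); the common zeros in that column are the intersection.
  x = 0: f ≡ 0 at y ∈ ∅; g ≡ 0 at y ∈ ∅; common: ∅.
  x = 1: f ≡ 0 at y ∈ {0, 9}; g ≡ 0 at y ∈ {4, 6}; common: ∅.
  x = 2: f ≡ 0 at y ∈ {0, 2}; g ≡ 0 at y ∈ ∅; common: ∅.
  x = 3: f ≡ 0 at y ∈ ∅; g ≡ 0 at y ∈ ∅; common: ∅.
  x = 4: f ≡ 0 at y ∈ ∅; g ≡ 0 at y ∈ {1, 6}; common: ∅.
  x = 5: f ≡ 0 at y ∈ {7}; g ≡ 0 at y ∈ {7, 10}; common: {7}.
  x = 6: f ≡ 0 at y ∈ {3, 4}; g ≡ 0 at y ∈ {1, 4}; common: {4}.
  x = 7: f ≡ 0 at y ∈ {2, 9}; g ≡ 0 at y ∈ {5, 10}; common: ∅.
  x = 8: f ≡ 0 at y ∈ {7, 8}; g ≡ 0 at y ∈ ∅; common: ∅.
  x = 9: f ≡ 0 at y ∈ {4}; g ≡ 0 at y ∈ ∅; common: ∅.
  x = 10: f ≡ 0 at y ∈ ∅; g ≡ 0 at y ∈ {5, 7}; common: ∅.
Collecting: common zeros = {(5, 7), (6, 4)}, so the count is 2.
Comparison with the Bézout bound: 2 ≤ 4 = deg(f)·deg(g), as expected for curves with no common component (the affine F_11-count falls short of the bound because intersections may lie at infinity, over extension fields, or carry multiplicity).


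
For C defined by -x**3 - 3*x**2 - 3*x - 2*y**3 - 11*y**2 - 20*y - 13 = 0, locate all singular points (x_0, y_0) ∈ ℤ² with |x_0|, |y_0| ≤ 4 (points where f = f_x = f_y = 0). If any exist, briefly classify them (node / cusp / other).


Singular points: {(-1, -2)}; classification: cusp.

Compute partial derivatives:
  f_x = -3*x**2 - 6*x - 3.
  f_y = -6*y**2 - 22*y - 20.
Scan x_0 ∈ {−4, ..., 4}. For each x_0, f_y(x_0, y) is a polynomial in y; find its integer roots y ∈ {−4, ..., 4}, then test f_x and f at those candidates.
  x = -4: f_y(-4, y) = -6*y**2 - 22*y - 20; vanishes at y ∈ {-2}. (-4, -2): f_x = -27 ≠ 0.
  x = -3: f_y(-3, y) = -6*y**2 - 22*y - 20; vanishes at y ∈ {-2}. (-3, -2): f_x = -12 ≠ 0.
  x = -2: f_y(-2, y) = -6*y**2 - 22*y - 20; vanishes at y ∈ {-2}. (-2, -2): f_x = -3 ≠ 0.
  x = -1: f_y(-1, y) = -6*y**2 - 22*y - 20; vanishes at y ∈ {-2}. (-1, -2): f_x = 0, f = 0 — SINGULAR.
  x = 0: f_y(0, y) = -6*y**2 - 22*y - 20; vanishes at y ∈ {-2}. (0, -2): f_x = -3 ≠ 0.
  x = 1: f_y(1, y) = -6*y**2 - 22*y - 20; vanishes at y ∈ {-2}. (1, -2): f_x = -12 ≠ 0.
  x = 2: f_y(2, y) = -6*y**2 - 22*y - 20; vanishes at y ∈ {-2}. (2, -2): f_x = -27 ≠ 0.
  x = 3: f_y(3, y) = -6*y**2 - 22*y - 20; vanishes at y ∈ {-2}. (3, -2): f_x = -48 ≠ 0.
  x = 4: f_y(4, y) = -6*y**2 - 22*y - 20; vanishes at y ∈ {-2}. (4, -2): f_x = -75 ≠ 0.
Only singular point on the grid: (-1, -2).
Classify: substitute x = -1 + u, y = -2 + v and expand: f = -u**3 - 2*v**3 + v**2.
No constant or linear terms (consistent with a singular point). Quadratic part: v**2. Cubic part: -u**3 - 2*v**3.
The quadratic part v**2 is a perfect square, so there is a single (double) tangent line v = 0, i.e. y = -2. Restricting the cubic part to that line (v = 0) leaves -u**3 ≠ 0, so f is not divisible by v and the branch is v² ≈ u**3 to lowest order — this is a cusp.
Classification: cusp.


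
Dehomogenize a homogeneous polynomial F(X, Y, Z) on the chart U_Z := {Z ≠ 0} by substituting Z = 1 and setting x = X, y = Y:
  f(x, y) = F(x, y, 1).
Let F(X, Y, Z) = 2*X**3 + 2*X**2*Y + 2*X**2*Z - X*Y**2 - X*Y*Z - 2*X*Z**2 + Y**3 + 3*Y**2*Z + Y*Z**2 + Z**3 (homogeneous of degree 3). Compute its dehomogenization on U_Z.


f(x, y) = 2*x**3 + 2*x**2*y + 2*x**2 - x*y**2 - x*y - 2*x + y**3 + 3*y**2 + y + 1

On U_Z we set Z = 1. Each monomial c·X^i·Y^j·Z^k in F becomes c·x^i·y^j·1^k = c·x^i·y^j.
Substituting Z = 1: F(X, Y, 1) = 2*x**3 + 2*x**2*y + 2*x**2 - x*y**2 - x*y - 2*x + y**3 + 3*y**2 + y + 1.
Note: deg(f) ≤ deg(F) = 3; strict inequality happens when F is divisible by Z (lost terms).


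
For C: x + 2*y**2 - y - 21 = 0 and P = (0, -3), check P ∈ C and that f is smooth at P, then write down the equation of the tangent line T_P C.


Tangent line at P: x - 13*y - 39 = 0.

Step 1: f(0, -3) = 0, so P lies on C.
Step 2: partial derivatives
  f_x(x, y) = 1, f_y(x, y) = 4*y - 1.
  f_x(P) = 1, f_y(P) = -13 (gradient nonzero, so P is smooth).
Step 3: tangent line at P: 1·(x − 0) + -13·(y − -3) = 0.
Expanding: x - 13*y - 39 = 0.


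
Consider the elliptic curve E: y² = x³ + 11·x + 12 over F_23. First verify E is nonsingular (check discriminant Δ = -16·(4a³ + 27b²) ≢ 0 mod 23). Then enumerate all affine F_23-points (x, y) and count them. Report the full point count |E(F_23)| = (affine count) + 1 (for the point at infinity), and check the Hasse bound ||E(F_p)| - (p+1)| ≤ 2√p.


Affine points = {(0, 9), (0, 14), (1, 1), (1, 22), (3, 7), (3, 16), (5, 10), (5, 13), (6, 8), (6, 15), (7, 8), (7, 15), (9, 9), (9, 14), (10, 8), (10, 15), (12, 3), (12, 20), (13, 11), (13, 12), (14, 9), (14, 14), (16, 11), (16, 12), (17, 11), (17, 12), (18, 4), (18, 19), (22, 0)}; affine count = 29; |E(F_23)| = 30.

Discriminant check: Δ ∝ 4a³ + 27b² = 4·11³ + 27·12² = 4·1331 + 27·144 ≡ 12 (mod 23). Nonzero ⇒ E is nonsingular.
For each x ∈ F_23, compute rhs = x³ + 11·x + 12 mod 23, then count y ∈ F_23 with y² ≡ rhs.
  x = 0: rhs = 12, matching y values: 9, 14 (2 points).
  x = 1: rhs = 1, matching y values: 1, 22 (2 points).
  x = 2: rhs = 19, matching y values: none (0 points).
  x = 3: rhs = 3, matching y values: 7, 16 (2 points).
  x = 4: rhs = 5, matching y values: none (0 points).
  x = 5: rhs = 8, matching y values: 10, 13 (2 points).
  x = 6: rhs = 18, matching y values: 8, 15 (2 points).
  x = 7: rhs = 18, matching y values: 8, 15 (2 points).
  x = 8: rhs = 14, matching y values: none (0 points).
  x = 9: rhs = 12, matching y values: 9, 14 (2 points).
  x = 10: rhs = 18, matching y values: 8, 15 (2 points).
  x = 11: rhs = 15, matching y values: none (0 points).
  x = 12: rhs = 9, matching y values: 3, 20 (2 points).
  x = 13: rhs = 6, matching y values: 11, 12 (2 points).
  x = 14: rhs = 12, matching y values: 9, 14 (2 points).
  x = 15: rhs = 10, matching y values: none (0 points).
  x = 16: rhs = 6, matching y values: 11, 12 (2 points).
  x = 17: rhs = 6, matching y values: 11, 12 (2 points).
  x = 18: rhs = 16, matching y values: 4, 19 (2 points).
  x = 19: rhs = 19, matching y values: none (0 points).
  x = 20: rhs = 21, matching y values: none (0 points).
  x = 21: rhs = 5, matching y values: none (0 points).
  x = 22: rhs = 0, matching y values: 0 (1 points).
Total affine count: 29.
Full point count |E(F_23)| = 29 + 1 = 30.
Hasse bound: |30 − (23+1)| = |6| = 6 ≤ 2√23 ≈ 9.5917 ✓.
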